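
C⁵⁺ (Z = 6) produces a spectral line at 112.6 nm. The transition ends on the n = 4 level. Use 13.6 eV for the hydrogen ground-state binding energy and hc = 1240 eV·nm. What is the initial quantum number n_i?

n_i = 5

The photon energy is ΔE = hc/λ = 1240 / 112.6 = 11.01 eV.
With Z = 6, ΔE = 489.6 × (1/n_f² − 1/n_i²), so 1/n_f² − 1/n_i² = 0.02249.
With n_f = 4: 1/n_i² = 1/16 − 0.02249 = 0.04001, so n_i ≈ 5.00.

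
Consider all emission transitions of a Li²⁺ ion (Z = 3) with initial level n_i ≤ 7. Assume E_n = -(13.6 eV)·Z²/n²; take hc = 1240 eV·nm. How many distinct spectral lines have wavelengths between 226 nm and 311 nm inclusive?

2

Enumerate all n_i → n_f pairs with 1 ≤ n_f < n_i ≤ 7 and compute λ = 1240 / [13.6·9·(1/n_f² − 1/n_i²)].
Lines falling in [226, 311] nm: 7→4 (240.7 nm), 6→4 (291.8 nm).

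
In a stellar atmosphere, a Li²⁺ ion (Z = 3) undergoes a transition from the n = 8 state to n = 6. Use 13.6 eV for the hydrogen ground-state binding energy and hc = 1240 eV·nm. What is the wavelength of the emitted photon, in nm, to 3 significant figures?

For Z = 3 the level energies scale as Z², so the effective Rydberg energy is 13.6 × 9 = 122.4 eV.
ΔE = 122.4 × (1/6² − 1/8²) = 122.4 × 0.01215 = 1.488 eV.
λ = hc/ΔE = 1240 / 1.488 = 834 nm.

834 nm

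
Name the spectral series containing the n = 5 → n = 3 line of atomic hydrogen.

Paschen

The series is set by the lower level: n_f = 3 is the Paschen series.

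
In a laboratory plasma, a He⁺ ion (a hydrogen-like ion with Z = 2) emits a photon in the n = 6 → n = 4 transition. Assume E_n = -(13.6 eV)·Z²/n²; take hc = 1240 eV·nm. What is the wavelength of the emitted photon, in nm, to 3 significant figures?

For Z = 2 the level energies scale as Z², so the effective Rydberg energy is 13.6 × 4 = 54.40 eV.
ΔE = 54.40 × (1/4² − 1/6²) = 54.40 × 0.03472 = 1.889 eV.
λ = hc/ΔE = 1240 / 1.889 = 656 nm.

656 nm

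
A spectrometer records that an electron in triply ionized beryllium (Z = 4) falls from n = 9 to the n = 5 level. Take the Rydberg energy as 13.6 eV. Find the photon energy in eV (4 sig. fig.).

The Bohr energies scale as Z², so for Z = 4: E_n = −217.6/n² eV.
E_9 = −217.6/81 = −2.686 eV and E_5 = −217.6/25 = −8.704 eV.
The photon energy is |E_9 − E_5| = 6.018 eV.

6.018 eV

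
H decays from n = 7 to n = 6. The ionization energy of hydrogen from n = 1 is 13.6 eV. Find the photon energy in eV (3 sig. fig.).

0.100 eV

E_7 = −13.60/49 = −0.2776 eV and E_6 = −13.60/36 = −0.3778 eV.
The photon energy is |E_7 − E_6| = 0.100 eV.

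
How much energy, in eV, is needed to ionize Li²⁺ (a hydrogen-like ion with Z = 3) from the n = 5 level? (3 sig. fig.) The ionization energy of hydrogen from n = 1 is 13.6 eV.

4.90 eV

E_n = −13.6 Z²/n² = −122.4/n² eV for Z = 3.
E_5 = −122.4/25 = −4.90 eV, so ionization (to E = 0) requires 4.90 eV.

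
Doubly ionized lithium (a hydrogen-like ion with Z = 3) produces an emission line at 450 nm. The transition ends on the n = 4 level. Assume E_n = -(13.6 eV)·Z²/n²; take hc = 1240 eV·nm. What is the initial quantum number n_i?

The photon energy is ΔE = hc/λ = 1240 / 450 = 2.756 eV.
With Z = 3, ΔE = 122.4 × (1/n_f² − 1/n_i²), so 1/n_f² − 1/n_i² = 0.02251.
With n_f = 4: 1/n_i² = 1/16 − 0.02251 = 0.03999, so n_i ≈ 5.00.

n_i = 5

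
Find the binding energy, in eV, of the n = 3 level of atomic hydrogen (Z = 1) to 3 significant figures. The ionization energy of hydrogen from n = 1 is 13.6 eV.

E_3 = −13.60/9 = −1.51 eV, so ionization (to E = 0) requires 1.51 eV.

1.51 eV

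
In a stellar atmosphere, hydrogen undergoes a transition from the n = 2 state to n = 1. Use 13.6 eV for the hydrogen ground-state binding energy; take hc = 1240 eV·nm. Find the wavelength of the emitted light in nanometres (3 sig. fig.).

ΔE = 13.60 × (1/1² − 1/2²) = 13.60 × 0.7500 = 10.20 eV.
λ = hc/ΔE = 1240 / 10.20 = 122 nm.

122 nm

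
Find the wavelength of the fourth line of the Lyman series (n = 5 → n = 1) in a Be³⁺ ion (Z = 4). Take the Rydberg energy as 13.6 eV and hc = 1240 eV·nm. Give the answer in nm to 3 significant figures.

The Lyman series terminates on n_f = 1; the fourth line has n_i = 1+4 = 5.
ΔE = 217.6 × (1/1² − 1/5²) = 208.9 eV.
λ = 1240 / 208.9 = 5.94 nm.

5.94 nm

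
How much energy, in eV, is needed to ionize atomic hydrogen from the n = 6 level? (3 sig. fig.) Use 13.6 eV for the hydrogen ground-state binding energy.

0.378 eV

E_6 = −13.60/36 = −0.378 eV, so ionization (to E = 0) requires 0.378 eV.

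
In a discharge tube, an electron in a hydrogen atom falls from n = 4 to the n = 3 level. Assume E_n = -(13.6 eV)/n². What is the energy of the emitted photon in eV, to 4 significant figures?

0.6611 eV

E_4 = −13.60/16 = −0.8500 eV and E_3 = −13.60/9 = −1.511 eV.
The photon energy is |E_4 − E_3| = 0.6611 eV.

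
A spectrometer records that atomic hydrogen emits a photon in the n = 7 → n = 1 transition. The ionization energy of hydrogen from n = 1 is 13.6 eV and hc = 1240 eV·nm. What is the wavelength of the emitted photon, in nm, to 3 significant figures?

ΔE = 13.60 × (1/1² − 1/7²) = 13.60 × 0.9796 = 13.32 eV.
λ = hc/ΔE = 1240 / 13.32 = 93.1 nm.
This line belongs to the Lyman series.

93.1 nm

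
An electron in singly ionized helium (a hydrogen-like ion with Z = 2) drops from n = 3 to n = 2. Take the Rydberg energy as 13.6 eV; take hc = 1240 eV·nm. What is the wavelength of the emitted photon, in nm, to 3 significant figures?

164 nm

For Z = 2 the level energies scale as Z², so the effective Rydberg energy is 13.6 × 4 = 54.40 eV.
ΔE = 54.40 × (1/2² − 1/3²) = 54.40 × 0.1389 = 7.556 eV.
λ = hc/ΔE = 1240 / 7.556 = 164 nm.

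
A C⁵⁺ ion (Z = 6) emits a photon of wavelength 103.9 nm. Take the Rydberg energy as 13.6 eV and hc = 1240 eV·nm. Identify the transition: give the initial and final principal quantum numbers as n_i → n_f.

n_i = 8, n_f = 5

The photon energy is ΔE = hc/λ = 1240 / 103.9 = 11.93 eV.
With Z = 6, ΔE = 489.6 × (1/n_f² − 1/n_i²), so 1/n_f² − 1/n_i² = 0.02438.
Trying n_f = 5 gives 1/n_i² = 0.01562, i.e. n_i ≈ 8; this pair matches.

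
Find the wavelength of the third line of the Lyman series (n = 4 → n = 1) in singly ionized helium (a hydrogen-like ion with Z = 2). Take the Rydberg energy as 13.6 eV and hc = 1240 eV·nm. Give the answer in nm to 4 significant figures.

The Lyman series terminates on n_f = 1; the third line has n_i = 1+3 = 4.
ΔE = 54.40 × (1/1² − 1/4²) = 51.00 eV.
λ = 1240 / 51.00 = 24.31 nm.

24.31 nm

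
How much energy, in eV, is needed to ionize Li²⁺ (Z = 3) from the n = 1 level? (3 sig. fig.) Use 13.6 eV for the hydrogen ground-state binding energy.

E_n = −13.6 Z²/n² = −122.4/n² eV for Z = 3.
E_1 = −122.4/1 = −122 eV, so ionization (to E = 0) requires 122 eV.

122 eV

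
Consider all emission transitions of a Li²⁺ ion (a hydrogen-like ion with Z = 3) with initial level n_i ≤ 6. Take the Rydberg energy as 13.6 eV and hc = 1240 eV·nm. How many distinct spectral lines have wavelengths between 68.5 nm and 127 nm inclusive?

2

Enumerate all n_i → n_f pairs with 1 ≤ n_f < n_i ≤ 6 and compute λ = 1240 / [13.6·9·(1/n_f² − 1/n_i²)].
Lines falling in [68.5, 127] nm: 3→2 (72.94 nm), 6→3 (121.6 nm).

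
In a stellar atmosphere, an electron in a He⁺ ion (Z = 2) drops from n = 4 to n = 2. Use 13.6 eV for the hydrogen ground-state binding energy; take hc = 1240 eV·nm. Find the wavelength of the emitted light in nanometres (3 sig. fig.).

For Z = 2 the level energies scale as Z², so the effective Rydberg energy is 13.6 × 4 = 54.40 eV.
ΔE = 54.40 × (1/2² − 1/4²) = 54.40 × 0.1875 = 10.20 eV.
λ = hc/ΔE = 1240 / 10.20 = 122 nm.

122 nm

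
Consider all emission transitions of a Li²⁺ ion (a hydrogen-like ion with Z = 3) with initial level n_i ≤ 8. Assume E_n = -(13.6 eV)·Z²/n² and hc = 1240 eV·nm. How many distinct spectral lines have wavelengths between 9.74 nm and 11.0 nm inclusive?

Enumerate all n_i → n_f pairs with 1 ≤ n_f < n_i ≤ 8 and compute λ = 1240 / [13.6·9·(1/n_f² − 1/n_i²)].
Lines falling in [9.74, 11.0] nm: 8→1 (10.29 nm), 7→1 (10.34 nm), 6→1 (10.42 nm), 5→1 (10.55 nm), 4→1 (10.81 nm).

5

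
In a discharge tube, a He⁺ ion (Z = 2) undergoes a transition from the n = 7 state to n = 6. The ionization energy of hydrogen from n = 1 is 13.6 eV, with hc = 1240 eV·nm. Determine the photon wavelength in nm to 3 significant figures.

For Z = 2 the level energies scale as Z², so the effective Rydberg energy is 13.6 × 4 = 54.40 eV.
ΔE = 54.40 × (1/6² − 1/7²) = 54.40 × 0.007370 = 0.4009 eV.
λ = hc/ΔE = 1240 / 0.4009 = 3090 nm.

3090 nm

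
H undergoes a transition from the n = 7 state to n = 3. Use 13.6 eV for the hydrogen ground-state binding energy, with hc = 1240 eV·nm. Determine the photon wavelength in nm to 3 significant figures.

ΔE = 13.60 × (1/3² − 1/7²) = 13.60 × 0.09070 = 1.234 eV.
λ = hc/ΔE = 1240 / 1.234 = 1010 nm.

1010 nm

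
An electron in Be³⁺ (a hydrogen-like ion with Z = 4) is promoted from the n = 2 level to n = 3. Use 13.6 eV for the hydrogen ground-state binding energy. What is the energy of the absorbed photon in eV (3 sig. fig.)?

30.2 eV

The Bohr energies scale as Z², so for Z = 4: E_n = −217.6/n² eV.
E_3 = −217.6/9 = −24.18 eV and E_2 = −217.6/4 = −54.40 eV.
The photon energy is |E_3 − E_2| = 30.2 eV.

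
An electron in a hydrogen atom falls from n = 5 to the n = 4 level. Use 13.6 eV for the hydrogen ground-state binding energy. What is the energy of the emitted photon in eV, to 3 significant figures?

E_5 = −13.60/25 = −0.5440 eV and E_4 = −13.60/16 = −0.8500 eV.
The photon energy is |E_5 − E_4| = 0.306 eV.

0.306 eV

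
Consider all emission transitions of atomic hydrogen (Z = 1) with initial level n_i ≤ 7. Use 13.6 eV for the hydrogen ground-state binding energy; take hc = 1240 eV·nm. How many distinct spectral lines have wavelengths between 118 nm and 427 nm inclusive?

3

Enumerate all n_i → n_f pairs with 1 ≤ n_f < n_i ≤ 7 and compute λ = 1240 / [13.6·1·(1/n_f² − 1/n_i²)].
Lines falling in [118, 427] nm: 2→1 (121.6 nm), 7→2 (397.1 nm), 6→2 (410.3 nm).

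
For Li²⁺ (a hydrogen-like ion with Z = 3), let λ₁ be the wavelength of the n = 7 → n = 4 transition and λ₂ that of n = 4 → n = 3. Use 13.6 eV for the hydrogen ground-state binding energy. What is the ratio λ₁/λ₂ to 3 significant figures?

1.15

λ ∝ 1/ΔE ∝ 1/(1/n_f² − 1/n_i²), and the Z² and hc factors cancel in the ratio.
λ₁/λ₂ = (1/3² − 1/4²)/(1/4² − 1/7²) = 0.04861/0.04209 = 1.15.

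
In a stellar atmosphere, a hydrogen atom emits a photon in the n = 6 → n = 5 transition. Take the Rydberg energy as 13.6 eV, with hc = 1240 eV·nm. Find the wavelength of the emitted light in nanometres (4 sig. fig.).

7460 nm

ΔE = 13.60 × (1/5² − 1/6²) = 13.60 × 0.01222 = 0.1662 eV.
λ = hc/ΔE = 1240 / 0.1662 = 7460 nm.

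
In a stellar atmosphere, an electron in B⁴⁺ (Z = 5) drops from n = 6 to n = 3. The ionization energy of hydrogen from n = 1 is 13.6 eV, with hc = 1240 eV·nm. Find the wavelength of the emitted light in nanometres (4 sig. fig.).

43.76 nm

For Z = 5 the level energies scale as Z², so the effective Rydberg energy is 13.6 × 25 = 340.0 eV.
ΔE = 340.0 × (1/3² − 1/6²) = 340.0 × 0.08333 = 28.33 eV.
λ = hc/ΔE = 1240 / 28.33 = 43.76 nm.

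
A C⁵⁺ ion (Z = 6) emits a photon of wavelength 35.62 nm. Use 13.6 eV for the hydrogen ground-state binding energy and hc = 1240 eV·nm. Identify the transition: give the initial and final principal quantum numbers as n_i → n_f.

The photon energy is ΔE = hc/λ = 1240 / 35.62 = 34.81 eV.
With Z = 6, ΔE = 489.6 × (1/n_f² − 1/n_i²), so 1/n_f² − 1/n_i² = 0.07110.
Trying n_f = 3 gives 1/n_i² = 0.04001, i.e. n_i ≈ 5; this pair matches.

n_i = 5, n_f = 3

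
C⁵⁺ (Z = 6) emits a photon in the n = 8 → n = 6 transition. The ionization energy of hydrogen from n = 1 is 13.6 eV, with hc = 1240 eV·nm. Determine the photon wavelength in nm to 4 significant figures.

For Z = 6 the level energies scale as Z², so the effective Rydberg energy is 13.6 × 36 = 489.6 eV.
ΔE = 489.6 × (1/6² − 1/8²) = 489.6 × 0.01215 = 5.950 eV.
λ = hc/ΔE = 1240 / 5.950 = 208.4 nm.

208.4 nm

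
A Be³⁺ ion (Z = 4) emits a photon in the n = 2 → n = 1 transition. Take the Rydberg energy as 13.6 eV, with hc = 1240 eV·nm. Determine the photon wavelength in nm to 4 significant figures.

7.598 nm

For Z = 4 the level energies scale as Z², so the effective Rydberg energy is 13.6 × 16 = 217.6 eV.
ΔE = 217.6 × (1/1² − 1/2²) = 217.6 × 0.7500 = 163.2 eV.
λ = hc/ΔE = 1240 / 163.2 = 7.598 nm.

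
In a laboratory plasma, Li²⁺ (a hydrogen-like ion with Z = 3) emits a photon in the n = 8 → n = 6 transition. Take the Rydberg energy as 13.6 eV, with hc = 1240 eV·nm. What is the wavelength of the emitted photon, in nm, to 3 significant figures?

834 nm

For Z = 3 the level energies scale as Z², so the effective Rydberg energy is 13.6 × 9 = 122.4 eV.
ΔE = 122.4 × (1/6² − 1/8²) = 122.4 × 0.01215 = 1.488 eV.
λ = hc/ΔE = 1240 / 1.488 = 834 nm.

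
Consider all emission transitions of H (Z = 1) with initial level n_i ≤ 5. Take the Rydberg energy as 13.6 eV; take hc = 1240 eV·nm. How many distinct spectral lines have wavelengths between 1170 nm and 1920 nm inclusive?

2

Enumerate all n_i → n_f pairs with 1 ≤ n_f < n_i ≤ 5 and compute λ = 1240 / [13.6·1·(1/n_f² − 1/n_i²)].
Lines falling in [1170, 1920] nm: 5→3 (1282 nm), 4→3 (1876 nm).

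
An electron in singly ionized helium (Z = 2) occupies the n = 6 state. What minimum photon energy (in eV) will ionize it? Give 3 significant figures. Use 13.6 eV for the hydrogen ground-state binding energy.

E_n = −13.6 Z²/n² = −54.40/n² eV for Z = 2.
E_6 = −54.40/36 = −1.51 eV, so ionization (to E = 0) requires 1.51 eV.

1.51 eV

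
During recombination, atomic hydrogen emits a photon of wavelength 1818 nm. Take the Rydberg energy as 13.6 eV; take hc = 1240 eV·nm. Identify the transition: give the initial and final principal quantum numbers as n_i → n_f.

n_i = 9, n_f = 4

The photon energy is ΔE = hc/λ = 1240 / 1818 = 0.6821 eV.
With Z = 1, ΔE = 13.60 × (1/n_f² − 1/n_i²), so 1/n_f² − 1/n_i² = 0.05015.
Trying n_f = 4 gives 1/n_i² = 0.01235, i.e. n_i ≈ 9; this pair matches.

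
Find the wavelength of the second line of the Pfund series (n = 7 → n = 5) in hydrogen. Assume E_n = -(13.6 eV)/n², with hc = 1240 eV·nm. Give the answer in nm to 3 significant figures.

4650 nm

The Pfund series terminates on n_f = 5; the second line has n_i = 5+2 = 7.
ΔE = 13.60 × (1/5² − 1/7²) = 0.2664 eV.
λ = 1240 / 0.2664 = 4650 nm.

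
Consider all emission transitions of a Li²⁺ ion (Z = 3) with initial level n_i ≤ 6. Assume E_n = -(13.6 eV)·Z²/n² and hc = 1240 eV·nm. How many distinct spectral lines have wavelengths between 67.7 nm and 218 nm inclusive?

4

Enumerate all n_i → n_f pairs with 1 ≤ n_f < n_i ≤ 6 and compute λ = 1240 / [13.6·9·(1/n_f² − 1/n_i²)].
Lines falling in [67.7, 218] nm: 3→2 (72.94 nm), 6→3 (121.6 nm), 5→3 (142.5 nm), 4→3 (208.4 nm).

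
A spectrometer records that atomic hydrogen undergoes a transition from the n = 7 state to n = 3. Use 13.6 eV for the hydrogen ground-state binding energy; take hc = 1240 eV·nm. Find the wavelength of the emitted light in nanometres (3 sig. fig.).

1010 nm

ΔE = 13.60 × (1/3² − 1/7²) = 13.60 × 0.09070 = 1.234 eV.
λ = hc/ΔE = 1240 / 1.234 = 1010 nm.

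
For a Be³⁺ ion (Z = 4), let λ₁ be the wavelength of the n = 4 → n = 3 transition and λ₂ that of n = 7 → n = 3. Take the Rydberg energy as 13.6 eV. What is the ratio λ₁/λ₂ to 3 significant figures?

λ ∝ 1/ΔE ∝ 1/(1/n_f² − 1/n_i²), and the Z² and hc factors cancel in the ratio.
λ₁/λ₂ = (1/3² − 1/7²)/(1/3² − 1/4²) = 0.09070/0.04861 = 1.87.

1.87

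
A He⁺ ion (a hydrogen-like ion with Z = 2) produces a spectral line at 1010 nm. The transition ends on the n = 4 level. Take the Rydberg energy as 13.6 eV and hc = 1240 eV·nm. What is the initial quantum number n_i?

The photon energy is ΔE = hc/λ = 1240 / 1010 = 1.228 eV.
With Z = 2, ΔE = 54.40 × (1/n_f² − 1/n_i²), so 1/n_f² − 1/n_i² = 0.02257.
With n_f = 4: 1/n_i² = 1/16 − 0.02257 = 0.03993, so n_i ≈ 5.00.

n_i = 5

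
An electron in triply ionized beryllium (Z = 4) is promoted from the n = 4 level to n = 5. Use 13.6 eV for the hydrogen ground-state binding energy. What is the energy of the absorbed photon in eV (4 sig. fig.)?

The Bohr energies scale as Z², so for Z = 4: E_n = −217.6/n² eV.
E_5 = −217.6/25 = −8.704 eV and E_4 = −217.6/16 = −13.60 eV.
The photon energy is |E_5 − E_4| = 4.896 eV.

4.896 eV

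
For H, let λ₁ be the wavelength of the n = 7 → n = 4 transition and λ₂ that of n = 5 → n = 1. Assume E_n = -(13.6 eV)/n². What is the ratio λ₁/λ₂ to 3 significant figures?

22.8

λ ∝ 1/ΔE ∝ 1/(1/n_f² − 1/n_i²), and the Z² and hc factors cancel in the ratio.
λ₁/λ₂ = (1/1² − 1/5²)/(1/4² − 1/7²) = 0.9600/0.04209 = 22.8.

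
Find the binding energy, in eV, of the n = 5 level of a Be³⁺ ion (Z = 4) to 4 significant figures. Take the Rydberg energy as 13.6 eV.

8.704 eV

E_n = −13.6 Z²/n² = −217.6/n² eV for Z = 4.
E_5 = −217.6/25 = −8.704 eV, so ionization (to E = 0) requires 8.704 eV.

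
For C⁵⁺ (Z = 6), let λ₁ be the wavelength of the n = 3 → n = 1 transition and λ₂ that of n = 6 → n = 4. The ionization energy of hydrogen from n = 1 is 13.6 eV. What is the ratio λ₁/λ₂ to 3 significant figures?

0.0391

λ ∝ 1/ΔE ∝ 1/(1/n_f² − 1/n_i²), and the Z² and hc factors cancel in the ratio.
λ₁/λ₂ = (1/4² − 1/6²)/(1/1² − 1/3²) = 0.03472/0.8889 = 0.0391.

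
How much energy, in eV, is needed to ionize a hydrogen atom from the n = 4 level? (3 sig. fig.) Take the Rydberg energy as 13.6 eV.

0.850 eV

E_4 = −13.60/16 = −0.850 eV, so ionization (to E = 0) requires 0.850 eV.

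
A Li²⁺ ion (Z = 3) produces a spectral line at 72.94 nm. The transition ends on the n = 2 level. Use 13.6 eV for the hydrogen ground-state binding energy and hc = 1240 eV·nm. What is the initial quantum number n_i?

n_i = 3

The photon energy is ΔE = hc/λ = 1240 / 72.94 = 17.00 eV.
With Z = 3, ΔE = 122.4 × (1/n_f² − 1/n_i²), so 1/n_f² − 1/n_i² = 0.1389.
With n_f = 2: 1/n_i² = 1/4 − 0.1389 = 0.1111, so n_i ≈ 3.00.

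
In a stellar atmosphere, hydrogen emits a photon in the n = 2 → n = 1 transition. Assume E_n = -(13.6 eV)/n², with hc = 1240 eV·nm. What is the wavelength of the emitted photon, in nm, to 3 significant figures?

ΔE = 13.60 × (1/1² − 1/2²) = 13.60 × 0.7500 = 10.20 eV.
λ = hc/ΔE = 1240 / 10.20 = 122 nm.

122 nm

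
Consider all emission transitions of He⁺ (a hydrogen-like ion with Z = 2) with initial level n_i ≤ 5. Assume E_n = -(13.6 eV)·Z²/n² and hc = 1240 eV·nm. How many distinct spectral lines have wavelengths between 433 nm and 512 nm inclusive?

1

Enumerate all n_i → n_f pairs with 1 ≤ n_f < n_i ≤ 5 and compute λ = 1240 / [13.6·4·(1/n_f² − 1/n_i²)].
Lines falling in [433, 512] nm: 4→3 (468.9 nm).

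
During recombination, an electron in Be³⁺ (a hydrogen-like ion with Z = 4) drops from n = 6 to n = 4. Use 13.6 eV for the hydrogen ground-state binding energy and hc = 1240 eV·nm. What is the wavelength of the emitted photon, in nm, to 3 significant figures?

164 nm

For Z = 4 the level energies scale as Z², so the effective Rydberg energy is 13.6 × 16 = 217.6 eV.
ΔE = 217.6 × (1/4² − 1/6²) = 217.6 × 0.03472 = 7.556 eV.
λ = hc/ΔE = 1240 / 7.556 = 164 nm.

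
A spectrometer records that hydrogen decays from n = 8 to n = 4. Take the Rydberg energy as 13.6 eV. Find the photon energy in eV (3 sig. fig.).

0.638 eV

E_8 = −13.60/64 = −0.2125 eV and E_4 = −13.60/16 = −0.8500 eV.
The photon energy is |E_8 − E_4| = 0.638 eV.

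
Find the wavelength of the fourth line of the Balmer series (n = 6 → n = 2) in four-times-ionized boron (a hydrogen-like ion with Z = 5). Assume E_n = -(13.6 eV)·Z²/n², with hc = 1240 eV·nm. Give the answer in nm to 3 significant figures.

The Balmer series terminates on n_f = 2; the fourth line has n_i = 2+4 = 6.
ΔE = 340.0 × (1/2² − 1/6²) = 75.56 eV.
λ = 1240 / 75.56 = 16.4 nm.

16.4 nm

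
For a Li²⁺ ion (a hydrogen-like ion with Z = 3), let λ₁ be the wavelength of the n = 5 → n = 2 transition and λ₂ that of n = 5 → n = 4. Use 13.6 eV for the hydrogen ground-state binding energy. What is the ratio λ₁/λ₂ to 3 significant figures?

0.107

λ ∝ 1/ΔE ∝ 1/(1/n_f² − 1/n_i²), and the Z² and hc factors cancel in the ratio.
λ₁/λ₂ = (1/4² − 1/5²)/(1/2² − 1/5²) = 0.02250/0.2100 = 0.107.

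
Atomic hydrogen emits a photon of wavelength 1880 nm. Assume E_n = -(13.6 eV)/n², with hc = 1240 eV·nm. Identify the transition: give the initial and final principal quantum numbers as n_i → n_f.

The photon energy is ΔE = hc/λ = 1240 / 1880 = 0.6596 eV.
With Z = 1, ΔE = 13.60 × (1/n_f² − 1/n_i²), so 1/n_f² − 1/n_i² = 0.04850.
Trying n_f = 3 gives 1/n_i² = 0.06261, i.e. n_i ≈ 4; this pair matches.

n_i = 4, n_f = 3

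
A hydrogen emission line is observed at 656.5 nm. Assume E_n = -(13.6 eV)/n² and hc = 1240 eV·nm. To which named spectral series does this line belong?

Balmer

ΔE = 1240/656.5 = 1.889 eV.
This matches 13.6 × (1/2² − 1/3²), so n_f = 2: the Balmer series.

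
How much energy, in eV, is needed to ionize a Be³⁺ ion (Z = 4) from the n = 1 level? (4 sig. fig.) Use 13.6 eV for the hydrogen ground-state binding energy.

217.6 eV

E_n = −13.6 Z²/n² = −217.6/n² eV for Z = 4.
E_1 = −217.6/1 = −217.6 eV, so ionization (to E = 0) requires 217.6 eV.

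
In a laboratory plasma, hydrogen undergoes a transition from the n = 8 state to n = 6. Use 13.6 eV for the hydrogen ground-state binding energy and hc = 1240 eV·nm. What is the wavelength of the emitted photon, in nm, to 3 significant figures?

ΔE = 13.60 × (1/6² − 1/8²) = 13.60 × 0.01215 = 0.1653 eV.
λ = hc/ΔE = 1240 / 0.1653 = 7500 nm.

7500 nm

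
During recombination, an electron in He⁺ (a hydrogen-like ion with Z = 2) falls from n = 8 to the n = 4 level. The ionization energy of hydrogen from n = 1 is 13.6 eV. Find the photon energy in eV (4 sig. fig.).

The Bohr energies scale as Z², so for Z = 2: E_n = −54.40/n² eV.
E_8 = −54.40/64 = −0.8500 eV and E_4 = −54.40/16 = −3.400 eV.
The photon energy is |E_8 − E_4| = 2.550 eV.

2.550 eV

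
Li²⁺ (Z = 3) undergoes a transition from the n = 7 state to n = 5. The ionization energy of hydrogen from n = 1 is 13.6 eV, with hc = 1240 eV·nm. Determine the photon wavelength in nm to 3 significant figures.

For Z = 3 the level energies scale as Z², so the effective Rydberg energy is 13.6 × 9 = 122.4 eV.
ΔE = 122.4 × (1/5² − 1/7²) = 122.4 × 0.01959 = 2.398 eV.
λ = hc/ΔE = 1240 / 2.398 = 517 nm.

517 nm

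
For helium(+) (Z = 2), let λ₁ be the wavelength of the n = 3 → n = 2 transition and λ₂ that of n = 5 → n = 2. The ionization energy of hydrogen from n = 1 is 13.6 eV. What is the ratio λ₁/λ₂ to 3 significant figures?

1.51

λ ∝ 1/ΔE ∝ 1/(1/n_f² − 1/n_i²), and the Z² and hc factors cancel in the ratio.
λ₁/λ₂ = (1/2² − 1/5²)/(1/2² − 1/3²) = 0.2100/0.1389 = 1.51.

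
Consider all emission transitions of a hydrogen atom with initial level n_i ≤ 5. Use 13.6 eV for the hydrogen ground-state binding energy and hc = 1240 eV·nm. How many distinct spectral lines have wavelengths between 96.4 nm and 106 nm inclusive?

Enumerate all n_i → n_f pairs with 1 ≤ n_f < n_i ≤ 5 and compute λ = 1240 / [13.6·1·(1/n_f² − 1/n_i²)].
Lines falling in [96.4, 106] nm: 4→1 (97.25 nm), 3→1 (102.6 nm).

2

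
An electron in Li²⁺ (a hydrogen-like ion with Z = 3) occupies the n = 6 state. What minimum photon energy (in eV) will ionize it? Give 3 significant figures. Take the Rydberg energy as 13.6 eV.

3.40 eV

E_n = −13.6 Z²/n² = −122.4/n² eV for Z = 3.
E_6 = −122.4/36 = −3.40 eV, so ionization (to E = 0) requires 3.40 eV.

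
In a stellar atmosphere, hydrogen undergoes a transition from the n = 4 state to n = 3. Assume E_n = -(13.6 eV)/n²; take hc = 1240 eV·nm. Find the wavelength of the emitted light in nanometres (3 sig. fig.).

1880 nm

ΔE = 13.60 × (1/3² − 1/4²) = 13.60 × 0.04861 = 0.6611 eV.
λ = hc/ΔE = 1240 / 0.6611 = 1880 nm.
This line belongs to the Paschen series.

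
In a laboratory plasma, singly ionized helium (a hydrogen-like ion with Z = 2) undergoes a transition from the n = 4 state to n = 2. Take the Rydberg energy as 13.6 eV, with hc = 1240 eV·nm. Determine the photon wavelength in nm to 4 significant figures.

For Z = 2 the level energies scale as Z², so the effective Rydberg energy is 13.6 × 4 = 54.40 eV.
ΔE = 54.40 × (1/2² − 1/4²) = 54.40 × 0.1875 = 10.20 eV.
λ = hc/ΔE = 1240 / 10.20 = 121.6 nm.

121.6 nm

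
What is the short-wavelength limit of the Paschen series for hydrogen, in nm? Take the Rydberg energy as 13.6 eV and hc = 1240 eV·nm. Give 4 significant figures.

The Paschen series has lower level n_f = 3; the series limit corresponds to n_i → ∞.
ΔE_max = 13.6 × 1 / 3² = 1.511 eV.
λ_min = 1240 / 1.511 = 820.6 nm.

820.6 nm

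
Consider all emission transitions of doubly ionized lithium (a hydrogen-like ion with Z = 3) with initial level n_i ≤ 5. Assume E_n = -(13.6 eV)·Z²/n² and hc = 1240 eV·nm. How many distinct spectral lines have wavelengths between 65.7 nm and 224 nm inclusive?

3

Enumerate all n_i → n_f pairs with 1 ≤ n_f < n_i ≤ 5 and compute λ = 1240 / [13.6·9·(1/n_f² − 1/n_i²)].
Lines falling in [65.7, 224] nm: 3→2 (72.94 nm), 5→3 (142.5 nm), 4→3 (208.4 nm).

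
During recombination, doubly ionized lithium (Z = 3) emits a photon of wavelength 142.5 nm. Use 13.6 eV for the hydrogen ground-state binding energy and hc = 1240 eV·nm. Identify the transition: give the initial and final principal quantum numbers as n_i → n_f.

n_i = 5, n_f = 3

The photon energy is ΔE = hc/λ = 1240 / 142.5 = 8.702 eV.
With Z = 3, ΔE = 122.4 × (1/n_f² − 1/n_i²), so 1/n_f² − 1/n_i² = 0.07109.
Trying n_f = 3 gives 1/n_i² = 0.04002, i.e. n_i ≈ 5; this pair matches.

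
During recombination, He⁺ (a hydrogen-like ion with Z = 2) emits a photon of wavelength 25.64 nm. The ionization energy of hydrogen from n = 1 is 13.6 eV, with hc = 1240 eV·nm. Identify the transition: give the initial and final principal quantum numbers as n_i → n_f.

The photon energy is ΔE = hc/λ = 1240 / 25.64 = 48.36 eV.
With Z = 2, ΔE = 54.40 × (1/n_f² − 1/n_i²), so 1/n_f² − 1/n_i² = 0.8890.
Trying n_f = 1 gives 1/n_i² = 0.1110, i.e. n_i ≈ 3; this pair matches.

n_i = 3, n_f = 1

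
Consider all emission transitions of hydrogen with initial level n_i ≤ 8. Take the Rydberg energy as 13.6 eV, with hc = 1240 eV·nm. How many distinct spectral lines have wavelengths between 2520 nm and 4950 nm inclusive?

4

Enumerate all n_i → n_f pairs with 1 ≤ n_f < n_i ≤ 8 and compute λ = 1240 / [13.6·1·(1/n_f² − 1/n_i²)].
Lines falling in [2520, 4950] nm: 6→4 (2626 nm), 8→5 (3741 nm), 5→4 (4052 nm), 7→5 (4654 nm).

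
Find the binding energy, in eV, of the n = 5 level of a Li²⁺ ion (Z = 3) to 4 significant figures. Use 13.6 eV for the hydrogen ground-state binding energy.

4.896 eV

E_n = −13.6 Z²/n² = −122.4/n² eV for Z = 3.
E_5 = −122.4/25 = −4.896 eV, so ionization (to E = 0) requires 4.896 eV.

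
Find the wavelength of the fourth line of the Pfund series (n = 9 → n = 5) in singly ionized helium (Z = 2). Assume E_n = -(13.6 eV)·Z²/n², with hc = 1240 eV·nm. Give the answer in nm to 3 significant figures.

The Pfund series terminates on n_f = 5; the fourth line has n_i = 5+4 = 9.
ΔE = 54.40 × (1/5² − 1/9²) = 1.504 eV.
λ = 1240 / 1.504 = 824 nm.

824 nm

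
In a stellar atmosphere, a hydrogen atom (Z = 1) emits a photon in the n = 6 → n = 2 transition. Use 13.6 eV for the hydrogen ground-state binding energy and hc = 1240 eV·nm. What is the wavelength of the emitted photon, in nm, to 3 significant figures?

ΔE = 13.60 × (1/2² − 1/6²) = 13.60 × 0.2222 = 3.022 eV.
λ = hc/ΔE = 1240 / 3.022 = 410 nm.
This line belongs to the Balmer series.

410 nm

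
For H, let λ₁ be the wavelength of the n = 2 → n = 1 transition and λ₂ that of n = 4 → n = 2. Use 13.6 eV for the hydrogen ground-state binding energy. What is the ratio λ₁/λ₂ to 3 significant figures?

λ ∝ 1/ΔE ∝ 1/(1/n_f² − 1/n_i²), and the Z² and hc factors cancel in the ratio.
λ₁/λ₂ = (1/2² − 1/4²)/(1/1² − 1/2²) = 0.1875/0.7500 = 0.250.

0.250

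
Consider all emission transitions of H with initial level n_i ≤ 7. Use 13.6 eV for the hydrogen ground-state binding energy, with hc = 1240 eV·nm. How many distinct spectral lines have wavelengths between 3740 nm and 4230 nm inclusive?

Enumerate all n_i → n_f pairs with 1 ≤ n_f < n_i ≤ 7 and compute λ = 1240 / [13.6·1·(1/n_f² − 1/n_i²)].
Lines falling in [3740, 4230] nm: 5→4 (4052 nm).

1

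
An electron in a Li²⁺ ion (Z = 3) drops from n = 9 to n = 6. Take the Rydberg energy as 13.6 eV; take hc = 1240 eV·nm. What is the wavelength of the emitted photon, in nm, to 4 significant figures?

For Z = 3 the level energies scale as Z², so the effective Rydberg energy is 13.6 × 9 = 122.4 eV.
ΔE = 122.4 × (1/6² − 1/9²) = 122.4 × 0.01543 = 1.889 eV.
λ = hc/ΔE = 1240 / 1.889 = 656.5 nm.

656.5 nm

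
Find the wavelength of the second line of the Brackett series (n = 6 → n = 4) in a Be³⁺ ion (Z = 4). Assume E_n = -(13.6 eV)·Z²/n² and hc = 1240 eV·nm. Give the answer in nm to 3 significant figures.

The Brackett series terminates on n_f = 4; the second line has n_i = 4+2 = 6.
ΔE = 217.6 × (1/4² − 1/6²) = 7.556 eV.
λ = 1240 / 7.556 = 164 nm.

164 nm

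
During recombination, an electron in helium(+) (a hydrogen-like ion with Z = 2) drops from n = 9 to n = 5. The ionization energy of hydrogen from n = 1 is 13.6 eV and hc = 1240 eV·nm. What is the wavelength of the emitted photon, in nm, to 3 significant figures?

For Z = 2 the level energies scale as Z², so the effective Rydberg energy is 13.6 × 4 = 54.40 eV.
ΔE = 54.40 × (1/5² − 1/9²) = 54.40 × 0.02765 = 1.504 eV.
λ = hc/ΔE = 1240 / 1.504 = 824 nm.

824 nm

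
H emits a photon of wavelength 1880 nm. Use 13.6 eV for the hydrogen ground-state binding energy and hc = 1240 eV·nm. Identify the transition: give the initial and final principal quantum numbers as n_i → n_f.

n_i = 4, n_f = 3

The photon energy is ΔE = hc/λ = 1240 / 1880 = 0.6596 eV.
With Z = 1, ΔE = 13.60 × (1/n_f² − 1/n_i²), so 1/n_f² − 1/n_i² = 0.04850.
Trying n_f = 3 gives 1/n_i² = 0.06261, i.e. n_i ≈ 4; this pair matches.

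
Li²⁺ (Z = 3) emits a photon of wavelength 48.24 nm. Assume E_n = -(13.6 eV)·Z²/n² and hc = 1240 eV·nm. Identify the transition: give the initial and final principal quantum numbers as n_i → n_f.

n_i = 5, n_f = 2

The photon energy is ΔE = hc/λ = 1240 / 48.24 = 25.70 eV.
With Z = 3, ΔE = 122.4 × (1/n_f² − 1/n_i²), so 1/n_f² − 1/n_i² = 0.2100.
Trying n_f = 2 gives 1/n_i² = 0.03999, i.e. n_i ≈ 5; this pair matches.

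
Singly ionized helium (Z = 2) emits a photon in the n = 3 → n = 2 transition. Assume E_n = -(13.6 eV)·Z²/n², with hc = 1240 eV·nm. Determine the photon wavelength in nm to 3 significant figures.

164 nm

For Z = 2 the level energies scale as Z², so the effective Rydberg energy is 13.6 × 4 = 54.40 eV.
ΔE = 54.40 × (1/2² − 1/3²) = 54.40 × 0.1389 = 7.556 eV.
λ = hc/ΔE = 1240 / 7.556 = 164 nm.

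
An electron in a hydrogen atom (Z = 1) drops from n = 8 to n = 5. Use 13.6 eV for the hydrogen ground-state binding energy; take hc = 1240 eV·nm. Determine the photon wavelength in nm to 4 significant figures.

ΔE = 13.60 × (1/5² − 1/8²) = 13.60 × 0.02438 = 0.3315 eV.
λ = hc/ΔE = 1240 / 0.3315 = 3741 nm.
This line belongs to the Pfund series.

3741 nm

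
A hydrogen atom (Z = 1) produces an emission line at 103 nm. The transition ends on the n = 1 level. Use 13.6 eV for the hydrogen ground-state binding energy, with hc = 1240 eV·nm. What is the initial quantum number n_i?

n_i = 3

The photon energy is ΔE = hc/λ = 1240 / 103 = 12.04 eV.
With Z = 1, ΔE = 13.60 × (1/n_f² − 1/n_i²), so 1/n_f² − 1/n_i² = 0.8852.
With n_f = 1: 1/n_i² = 1/1 − 0.8852 = 0.1148, so n_i ≈ 2.95.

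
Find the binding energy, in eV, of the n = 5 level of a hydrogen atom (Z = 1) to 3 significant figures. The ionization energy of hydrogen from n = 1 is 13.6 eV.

0.544 eV

E_5 = −13.60/25 = −0.544 eV, so ionization (to E = 0) requires 0.544 eV.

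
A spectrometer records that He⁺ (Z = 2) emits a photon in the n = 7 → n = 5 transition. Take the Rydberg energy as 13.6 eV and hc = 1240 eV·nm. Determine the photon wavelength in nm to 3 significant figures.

For Z = 2 the level energies scale as Z², so the effective Rydberg energy is 13.6 × 4 = 54.40 eV.
ΔE = 54.40 × (1/5² − 1/7²) = 54.40 × 0.01959 = 1.066 eV.
λ = hc/ΔE = 1240 / 1.066 = 1160 nm.

1160 nm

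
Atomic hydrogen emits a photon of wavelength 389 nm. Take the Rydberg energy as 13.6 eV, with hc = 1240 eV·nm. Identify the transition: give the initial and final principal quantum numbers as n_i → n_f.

n_i = 8, n_f = 2

The photon energy is ΔE = hc/λ = 1240 / 389 = 3.188 eV.
With Z = 1, ΔE = 13.60 × (1/n_f² − 1/n_i²), so 1/n_f² − 1/n_i² = 0.2344.
Trying n_f = 2 gives 1/n_i² = 0.01561, i.e. n_i ≈ 8; this pair matches.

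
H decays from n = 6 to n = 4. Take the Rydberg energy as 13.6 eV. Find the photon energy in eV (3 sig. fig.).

E_6 = −13.60/36 = −0.3778 eV and E_4 = −13.60/16 = −0.8500 eV.
The photon energy is |E_6 − E_4| = 0.472 eV.

0.472 eV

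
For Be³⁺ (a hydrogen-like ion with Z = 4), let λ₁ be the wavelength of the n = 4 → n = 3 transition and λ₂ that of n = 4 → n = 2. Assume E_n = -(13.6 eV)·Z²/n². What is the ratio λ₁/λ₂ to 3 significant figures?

3.86

λ ∝ 1/ΔE ∝ 1/(1/n_f² − 1/n_i²), and the Z² and hc factors cancel in the ratio.
λ₁/λ₂ = (1/2² − 1/4²)/(1/3² − 1/4²) = 0.1875/0.04861 = 3.86.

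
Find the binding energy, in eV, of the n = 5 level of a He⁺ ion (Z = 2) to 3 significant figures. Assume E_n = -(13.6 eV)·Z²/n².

E_n = −13.6 Z²/n² = −54.40/n² eV for Z = 2.
E_5 = −54.40/25 = −2.18 eV, so ionization (to E = 0) requires 2.18 eV.

2.18 eV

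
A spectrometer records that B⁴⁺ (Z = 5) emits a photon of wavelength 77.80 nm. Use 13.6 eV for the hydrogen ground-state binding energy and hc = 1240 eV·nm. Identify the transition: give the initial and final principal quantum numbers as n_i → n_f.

The photon energy is ΔE = hc/λ = 1240 / 77.80 = 15.94 eV.
With Z = 5, ΔE = 340.0 × (1/n_f² − 1/n_i²), so 1/n_f² − 1/n_i² = 0.04688.
Trying n_f = 4 gives 1/n_i² = 0.01562, i.e. n_i ≈ 8; this pair matches.

n_i = 8, n_f = 4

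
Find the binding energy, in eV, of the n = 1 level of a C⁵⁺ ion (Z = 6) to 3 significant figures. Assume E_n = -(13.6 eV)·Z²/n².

E_n = −13.6 Z²/n² = −489.6/n² eV for Z = 6.
E_1 = −489.6/1 = −490 eV, so ionization (to E = 0) requires 490 eV.

490 eV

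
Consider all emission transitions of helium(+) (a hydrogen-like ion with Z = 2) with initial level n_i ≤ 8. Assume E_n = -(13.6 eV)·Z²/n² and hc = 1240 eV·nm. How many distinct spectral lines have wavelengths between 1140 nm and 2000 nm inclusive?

3

Enumerate all n_i → n_f pairs with 1 ≤ n_f < n_i ≤ 8 and compute λ = 1240 / [13.6·4·(1/n_f² − 1/n_i²)].
Lines falling in [1140, 2000] nm: 7→5 (1163 nm), 6→5 (1865 nm), 8→6 (1876 nm).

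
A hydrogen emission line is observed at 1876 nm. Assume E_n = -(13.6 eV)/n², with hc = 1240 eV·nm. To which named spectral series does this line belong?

ΔE = 1240/1876 = 0.6610 eV.
This matches 13.6 × (1/3² − 1/4²), so n_f = 3: the Paschen series.

Paschen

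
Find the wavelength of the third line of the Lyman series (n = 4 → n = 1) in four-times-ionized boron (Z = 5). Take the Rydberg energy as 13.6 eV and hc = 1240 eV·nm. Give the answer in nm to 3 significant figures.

The Lyman series terminates on n_f = 1; the third line has n_i = 1+3 = 4.
ΔE = 340.0 × (1/1² − 1/4²) = 318.8 eV.
λ = 1240 / 318.8 = 3.89 nm.

3.89 nm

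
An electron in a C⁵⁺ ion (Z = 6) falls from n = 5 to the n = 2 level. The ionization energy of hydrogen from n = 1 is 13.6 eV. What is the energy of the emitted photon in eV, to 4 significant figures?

102.8 eV

The Bohr energies scale as Z², so for Z = 6: E_n = −489.6/n² eV.
E_5 = −489.6/25 = −19.58 eV and E_2 = −489.6/4 = −122.4 eV.
The photon energy is |E_5 − E_2| = 102.8 eV.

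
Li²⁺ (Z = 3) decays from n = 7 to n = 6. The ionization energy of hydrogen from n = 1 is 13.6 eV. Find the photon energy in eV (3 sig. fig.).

0.902 eV

The Bohr energies scale as Z², so for Z = 3: E_n = −122.4/n² eV.
E_7 = −122.4/49 = −2.498 eV and E_6 = −122.4/36 = −3.400 eV.
The photon energy is |E_7 − E_6| = 0.902 eV.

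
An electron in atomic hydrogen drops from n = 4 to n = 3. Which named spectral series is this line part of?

Paschen

The series is set by the lower level: n_f = 3 is the Paschen series.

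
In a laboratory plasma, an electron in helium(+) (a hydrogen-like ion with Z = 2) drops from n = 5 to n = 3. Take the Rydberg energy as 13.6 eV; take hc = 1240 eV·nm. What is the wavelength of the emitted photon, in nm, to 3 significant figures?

For Z = 2 the level energies scale as Z², so the effective Rydberg energy is 13.6 × 4 = 54.40 eV.
ΔE = 54.40 × (1/3² − 1/5²) = 54.40 × 0.07111 = 3.868 eV.
λ = hc/ΔE = 1240 / 3.868 = 321 nm.

321 nm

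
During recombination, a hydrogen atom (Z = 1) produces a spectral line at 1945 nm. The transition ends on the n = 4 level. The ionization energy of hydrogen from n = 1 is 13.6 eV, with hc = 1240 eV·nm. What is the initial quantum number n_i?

n_i = 8

The photon energy is ΔE = hc/λ = 1240 / 1945 = 0.6375 eV.
With Z = 1, ΔE = 13.60 × (1/n_f² − 1/n_i²), so 1/n_f² − 1/n_i² = 0.04688.
With n_f = 4: 1/n_i² = 1/16 − 0.04688 = 0.01562, so n_i ≈ 8.00.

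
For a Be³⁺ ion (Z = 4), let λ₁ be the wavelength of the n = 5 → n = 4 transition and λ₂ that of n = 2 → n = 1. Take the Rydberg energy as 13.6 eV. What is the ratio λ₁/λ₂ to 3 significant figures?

33.3

λ ∝ 1/ΔE ∝ 1/(1/n_f² − 1/n_i²), and the Z² and hc factors cancel in the ratio.
λ₁/λ₂ = (1/1² − 1/2²)/(1/4² − 1/5²) = 0.7500/0.02250 = 33.3.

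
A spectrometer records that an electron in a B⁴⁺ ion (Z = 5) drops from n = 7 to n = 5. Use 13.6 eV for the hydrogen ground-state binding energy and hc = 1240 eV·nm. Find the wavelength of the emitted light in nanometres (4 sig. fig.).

186.2 nm

For Z = 5 the level energies scale as Z², so the effective Rydberg energy is 13.6 × 25 = 340.0 eV.
ΔE = 340.0 × (1/5² − 1/7²) = 340.0 × 0.01959 = 6.661 eV.
λ = hc/ΔE = 1240 / 6.661 = 186.2 nm.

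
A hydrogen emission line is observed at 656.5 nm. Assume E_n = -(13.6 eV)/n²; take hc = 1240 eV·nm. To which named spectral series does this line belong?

ΔE = 1240/656.5 = 1.889 eV.
This matches 13.6 × (1/2² − 1/3²), so n_f = 2: the Balmer series.

Balmer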